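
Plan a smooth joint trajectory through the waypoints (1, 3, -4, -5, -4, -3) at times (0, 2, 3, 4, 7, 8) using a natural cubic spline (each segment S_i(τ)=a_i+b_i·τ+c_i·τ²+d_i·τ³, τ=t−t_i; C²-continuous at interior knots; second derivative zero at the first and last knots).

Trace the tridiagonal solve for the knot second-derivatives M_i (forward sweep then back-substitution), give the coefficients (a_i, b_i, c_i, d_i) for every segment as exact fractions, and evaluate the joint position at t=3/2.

Δ: Δ0=1, Δ1=-7, Δ2=-1, Δ3=1/3, Δ4=1
row 1: diag=6, rhs=-48; c'=1/6, d'=-8
row 2: denom=4−1·1/6=23/6; d'=(36−1·-8)/(23/6)=264/23
row 3: denom=8−1·6/23=178/23; d'=(8−1·264/23)/(178/23)=-40/89
row 4: denom=8−3·69/178=1217/178; d'=(4−3·-40/89)/(1217/178)=952/1217
back: M4=952/1217
back: M3=-40/89−69/178·952/1217=-916/1217
back: M2=264/23−6/23·-916/1217=14208/1217
back: M1=-8−1/6·14208/1217=-12104/1217
M: M0=0, M1=-12104/1217, M2=14208/1217, M3=-916/1217, M4=952/1217, M5=0
seg 0: a=1, c=M0/2=0, d=(M1−M0)/(6·2)=-3026/3651, b=Δ0−h0·(2M0+M1)/6=15755/3651
seg 1: a=3, c=M1/2=-6052/1217, d=(M2−M1)/(6·1)=13156/3651, b=Δ1−h1·(2M1+M2)/6=-20557/3651
seg 2: a=-4, c=M2/2=7104/1217, d=(M3−M2)/(6·1)=-7562/3651, b=Δ2−h2·(2M2+M3)/6=-17401/3651
seg 3: a=-5, c=M3/2=-458/1217, d=(M4−M3)/(6·3)=934/10953, b=Δ3−h3·(2M3+M4)/6=2537/3651
seg 4: a=-4, c=M4/2=476/1217, d=(M5−M4)/(6·1)=-476/3651, b=Δ4−h4·(2M4+M5)/6=2699/3651
t_q=3/2 → seg 0, τ=3/2; S=1+15755/3651·τ+0·τ²+-3026/3651·τ³=22761/4868

  seg 0: a=1 b=15755/3651 c=0 d=-3026/3651
  seg 1: a=3 b=-20557/3651 c=-6052/1217 d=13156/3651
  seg 2: a=-4 b=-17401/3651 c=7104/1217 d=-7562/3651
  seg 3: a=-5 b=2537/3651 c=-458/1217 d=934/10953
  seg 4: a=-4 b=2699/3651 c=476/1217 d=-476/3651
S(3/2) = 22761/4868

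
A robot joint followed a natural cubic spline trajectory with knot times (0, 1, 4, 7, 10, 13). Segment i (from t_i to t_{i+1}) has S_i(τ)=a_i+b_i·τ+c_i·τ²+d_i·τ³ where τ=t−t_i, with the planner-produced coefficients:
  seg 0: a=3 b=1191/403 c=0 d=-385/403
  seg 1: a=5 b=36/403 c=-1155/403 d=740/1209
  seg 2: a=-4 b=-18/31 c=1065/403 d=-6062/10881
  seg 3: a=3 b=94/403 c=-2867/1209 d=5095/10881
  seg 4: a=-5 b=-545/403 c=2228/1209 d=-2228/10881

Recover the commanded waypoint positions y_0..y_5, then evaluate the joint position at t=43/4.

y_0 = S_0(0) = a_0 = 3
y_1 = S_1(0) = a_1 = 5
y_2 = S_2(0) = a_2 = -4
y_3 = S_3(0) = a_3 = 3
y_4 = S_4(0) = a_4 = -5
y_5 = S_4(3) = 2
t_q=43/4 is in segment 4 (τ=3/4); S_4(τ)=-32653/6448

y_0=3 y_1=5 y_2=-4 y_3=3 y_4=-5 y_5=2
S(43/4) = -32653/6448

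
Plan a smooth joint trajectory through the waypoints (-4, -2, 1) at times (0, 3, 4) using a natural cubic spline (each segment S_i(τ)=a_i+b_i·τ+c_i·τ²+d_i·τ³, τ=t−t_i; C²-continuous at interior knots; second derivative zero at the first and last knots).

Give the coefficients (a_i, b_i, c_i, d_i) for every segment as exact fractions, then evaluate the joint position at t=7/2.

Δ: Δ0=2/3, Δ1=3
row 1: diag=8, rhs=14; c'=1/8, d'=7/4
back: M1=7/4
M: M0=0, M1=7/4, M2=0
seg 0: a=-4, c=M0/2=0, d=(M1−M0)/(6·3)=7/72, b=Δ0−h0·(2M0+M1)/6=-5/24
seg 1: a=-2, c=M1/2=7/8, d=(M2−M1)/(6·1)=-7/24, b=Δ1−h1·(2M1+M2)/6=29/12
t_q=7/2 → seg 1, τ=1/2; S=-2+29/12·τ+7/8·τ²+-7/24·τ³=-39/64

  seg 0: a=-4 b=-5/24 c=0 d=7/72
  seg 1: a=-2 b=29/12 c=7/8 d=-7/24
S(7/2) = -39/64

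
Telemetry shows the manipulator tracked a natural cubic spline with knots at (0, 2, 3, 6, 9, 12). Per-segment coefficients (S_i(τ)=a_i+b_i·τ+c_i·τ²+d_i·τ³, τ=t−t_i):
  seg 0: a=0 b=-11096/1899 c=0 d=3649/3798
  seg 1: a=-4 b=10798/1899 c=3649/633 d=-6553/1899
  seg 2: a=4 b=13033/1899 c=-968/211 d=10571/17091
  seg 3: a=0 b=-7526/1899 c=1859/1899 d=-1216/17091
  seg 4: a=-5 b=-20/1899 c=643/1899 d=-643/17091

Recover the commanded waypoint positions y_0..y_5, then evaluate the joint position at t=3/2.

y_0 = S_0(0) = a_0 = 0
y_1 = S_1(0) = a_1 = -4
y_2 = S_2(0) = a_2 = 4
y_3 = S_3(0) = a_3 = 0
y_4 = S_4(0) = a_4 = -5
y_5 = S_4(3) = -3
t_q=3/2 is in segment 0 (τ=3/2); S_0(τ)=-55927/10128

y_0=0 y_1=-4 y_2=4 y_3=0 y_4=-5 y_5=-3
S(3/2) = -55927/10128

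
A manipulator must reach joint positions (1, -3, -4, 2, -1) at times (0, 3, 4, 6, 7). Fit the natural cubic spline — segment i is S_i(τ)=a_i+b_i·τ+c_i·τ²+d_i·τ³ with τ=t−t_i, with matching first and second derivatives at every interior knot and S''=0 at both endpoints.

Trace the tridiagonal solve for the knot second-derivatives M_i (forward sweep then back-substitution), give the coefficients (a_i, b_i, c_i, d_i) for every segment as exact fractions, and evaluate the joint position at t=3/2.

  seg 0: a=1 b=-386/375 c=0 d=-38/1125
  seg 1: a=-3 b=-728/375 c=-38/125 d=467/375
  seg 2: a=-4 b=89/75 c=429/125 d=-947/750
  seg 3: a=2 b=-89/375 c=-518/125 d=518/375
S(3/2) = -329/500

Δ: Δ0=-4/3, Δ1=-1, Δ2=3, Δ3=-3
row 1: diag=8, rhs=2; c'=1/8, d'=1/4
row 2: denom=6−1·1/8=47/8; d'=(24−1·1/4)/(47/8)=190/47
row 3: denom=6−2·16/47=250/47; d'=(-36−2·190/47)/(250/47)=-1036/125
back: M3=-1036/125
back: M2=190/47−16/47·-1036/125=858/125
back: M1=1/4−1/8·858/125=-76/125
M: M0=0, M1=-76/125, M2=858/125, M3=-1036/125, M4=0
seg 0: a=1, c=M0/2=0, d=(M1−M0)/(6·3)=-38/1125, b=Δ0−h0·(2M0+M1)/6=-386/375
seg 1: a=-3, c=M1/2=-38/125, d=(M2−M1)/(6·1)=467/375, b=Δ1−h1·(2M1+M2)/6=-728/375
seg 2: a=-4, c=M2/2=429/125, d=(M3−M2)/(6·2)=-947/750, b=Δ2−h2·(2M2+M3)/6=89/75
seg 3: a=2, c=M3/2=-518/125, d=(M4−M3)/(6·1)=518/375, b=Δ3−h3·(2M3+M4)/6=-89/375
t_q=3/2 → seg 0, τ=3/2; S=1+-386/375·τ+0·τ²+-38/1125·τ³=-329/500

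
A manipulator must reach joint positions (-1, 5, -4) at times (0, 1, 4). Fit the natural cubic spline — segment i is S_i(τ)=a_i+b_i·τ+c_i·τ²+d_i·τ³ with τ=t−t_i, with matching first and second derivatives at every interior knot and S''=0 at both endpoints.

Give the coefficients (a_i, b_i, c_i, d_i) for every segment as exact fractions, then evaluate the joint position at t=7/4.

  seg 0: a=-1 b=57/8 c=0 d=-9/8
  seg 1: a=5 b=15/4 c=-27/8 d=3/8
S(7/4) = 3109/512

Δ: Δ0=6, Δ1=-3
row 1: diag=8, rhs=-54; c'=3/8, d'=-27/4
back: M1=-27/4
M: M0=0, M1=-27/4, M2=0
seg 0: a=-1, c=M0/2=0, d=(M1−M0)/(6·1)=-9/8, b=Δ0−h0·(2M0+M1)/6=57/8
seg 1: a=5, c=M1/2=-27/8, d=(M2−M1)/(6·3)=3/8, b=Δ1−h1·(2M1+M2)/6=15/4
t_q=7/4 → seg 1, τ=3/4; S=5+15/4·τ+-27/8·τ²+3/8·τ³=3109/512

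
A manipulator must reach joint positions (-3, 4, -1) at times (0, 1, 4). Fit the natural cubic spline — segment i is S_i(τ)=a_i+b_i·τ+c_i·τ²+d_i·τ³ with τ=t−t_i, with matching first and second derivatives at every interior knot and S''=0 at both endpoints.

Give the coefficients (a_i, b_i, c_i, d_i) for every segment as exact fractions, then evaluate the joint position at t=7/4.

  seg 0: a=-3 b=97/12 c=0 d=-13/12
  seg 1: a=4 b=29/6 c=-13/4 d=13/36
S(7/4) = 1523/256

Δ: Δ0=7, Δ1=-5/3
row 1: diag=8, rhs=-52; c'=3/8, d'=-13/2
back: M1=-13/2
M: M0=0, M1=-13/2, M2=0
seg 0: a=-3, c=M0/2=0, d=(M1−M0)/(6·1)=-13/12, b=Δ0−h0·(2M0+M1)/6=97/12
seg 1: a=4, c=M1/2=-13/4, d=(M2−M1)/(6·3)=13/36, b=Δ1−h1·(2M1+M2)/6=29/6
t_q=7/4 → seg 1, τ=3/4; S=4+29/6·τ+-13/4·τ²+13/36·τ³=1523/256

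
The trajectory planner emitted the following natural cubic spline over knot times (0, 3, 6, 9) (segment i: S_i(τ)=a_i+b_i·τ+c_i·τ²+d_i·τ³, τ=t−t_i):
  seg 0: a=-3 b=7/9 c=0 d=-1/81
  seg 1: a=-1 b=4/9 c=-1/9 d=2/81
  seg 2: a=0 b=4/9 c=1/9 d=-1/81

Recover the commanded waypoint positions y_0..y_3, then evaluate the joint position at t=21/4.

y_0 = S_0(0) = a_0 = -3
y_1 = S_1(0) = a_1 = -1
y_2 = S_2(0) = a_2 = 0
y_3 = S_2(3) = 2
t_q=21/4 is in segment 1 (τ=9/4); S_1(τ)=-9/32

y_0=-3 y_1=-1 y_2=0 y_3=2
S(21/4) = -9/32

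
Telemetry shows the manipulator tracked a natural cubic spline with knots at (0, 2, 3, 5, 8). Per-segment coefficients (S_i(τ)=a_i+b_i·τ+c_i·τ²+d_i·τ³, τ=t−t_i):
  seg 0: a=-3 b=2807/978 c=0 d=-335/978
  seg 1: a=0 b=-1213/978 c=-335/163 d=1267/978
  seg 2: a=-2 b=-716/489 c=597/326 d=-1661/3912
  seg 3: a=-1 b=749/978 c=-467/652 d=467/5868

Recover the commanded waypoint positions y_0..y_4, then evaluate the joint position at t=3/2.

y_0=-3 y_1=0 y_2=-2 y_3=-1 y_4=-3
S(3/2) = 389/2608

y_0 = S_0(0) = a_0 = -3
y_1 = S_1(0) = a_1 = 0
y_2 = S_2(0) = a_2 = -2
y_3 = S_3(0) = a_3 = -1
y_4 = S_3(3) = -3
t_q=3/2 is in segment 0 (τ=3/2); S_0(τ)=389/2608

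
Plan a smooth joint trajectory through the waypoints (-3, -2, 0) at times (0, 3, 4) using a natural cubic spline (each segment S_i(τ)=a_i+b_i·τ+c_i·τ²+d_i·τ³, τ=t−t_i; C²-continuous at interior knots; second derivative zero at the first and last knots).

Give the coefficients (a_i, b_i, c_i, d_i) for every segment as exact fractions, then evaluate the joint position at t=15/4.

  seg 0: a=-3 b=-7/24 c=0 d=5/72
  seg 1: a=-2 b=19/12 c=5/8 d=-5/24
S(15/4) = -281/512

Δ: Δ0=1/3, Δ1=2
row 1: diag=8, rhs=10; c'=1/8, d'=5/4
back: M1=5/4
M: M0=0, M1=5/4, M2=0
seg 0: a=-3, c=M0/2=0, d=(M1−M0)/(6·3)=5/72, b=Δ0−h0·(2M0+M1)/6=-7/24
seg 1: a=-2, c=M1/2=5/8, d=(M2−M1)/(6·1)=-5/24, b=Δ1−h1·(2M1+M2)/6=19/12
t_q=15/4 → seg 1, τ=3/4; S=-2+19/12·τ+5/8·τ²+-5/24·τ³=-281/512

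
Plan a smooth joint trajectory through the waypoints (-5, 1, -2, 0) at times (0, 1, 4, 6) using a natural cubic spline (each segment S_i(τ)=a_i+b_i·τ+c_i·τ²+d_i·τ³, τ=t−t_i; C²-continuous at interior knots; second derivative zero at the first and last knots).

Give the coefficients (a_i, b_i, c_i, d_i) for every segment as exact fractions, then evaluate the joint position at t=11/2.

  seg 0: a=-5 b=502/71 c=0 d=-76/71
  seg 1: a=1 b=274/71 c=-228/71 d=113/213
  seg 2: a=-2 b=-77/71 c=111/71 d=-37/142
S(11/2) = -1123/1136

Δ: Δ0=6, Δ1=-1, Δ2=1
row 1: diag=8, rhs=-42; c'=3/8, d'=-21/4
row 2: denom=10−3·3/8=71/8; d'=(12−3·-21/4)/(71/8)=222/71
back: M2=222/71
back: M1=-21/4−3/8·222/71=-456/71
M: M0=0, M1=-456/71, M2=222/71, M3=0
seg 0: a=-5, c=M0/2=0, d=(M1−M0)/(6·1)=-76/71, b=Δ0−h0·(2M0+M1)/6=502/71
seg 1: a=1, c=M1/2=-228/71, d=(M2−M1)/(6·3)=113/213, b=Δ1−h1·(2M1+M2)/6=274/71
seg 2: a=-2, c=M2/2=111/71, d=(M3−M2)/(6·2)=-37/142, b=Δ2−h2·(2M2+M3)/6=-77/71
t_q=11/2 → seg 2, τ=3/2; S=-2+-77/71·τ+111/71·τ²+-37/142·τ³=-1123/1136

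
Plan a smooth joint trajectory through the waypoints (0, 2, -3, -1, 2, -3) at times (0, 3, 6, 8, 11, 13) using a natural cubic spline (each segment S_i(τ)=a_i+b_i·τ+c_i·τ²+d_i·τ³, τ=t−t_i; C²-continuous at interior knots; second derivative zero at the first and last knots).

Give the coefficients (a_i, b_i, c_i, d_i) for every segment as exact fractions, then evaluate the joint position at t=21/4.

Δ: Δ0=2/3, Δ1=-5/3, Δ2=1, Δ3=1, Δ4=-5/2
row 1: diag=12, rhs=-14; c'=1/4, d'=-7/6
row 2: denom=10−3·1/4=37/4; d'=(16−3·-7/6)/(37/4)=78/37
row 3: denom=10−2·8/37=354/37; d'=(0−2·78/37)/(354/37)=-26/59
row 4: denom=10−3·37/118=1069/118; d'=(-21−3·-26/59)/(1069/118)=-2322/1069
back: M4=-2322/1069
back: M3=-26/59−37/118·-2322/1069=257/1069
back: M2=78/37−8/37·257/1069=2198/1069
back: M1=-7/6−1/4·2198/1069=-5390/3207
M: M0=0, M1=-5390/3207, M2=2198/1069, M3=257/1069, M4=-2322/1069, M5=0
seg 0: a=0, c=M0/2=0, d=(M1−M0)/(6·3)=-2695/28863, b=Δ0−h0·(2M0+M1)/6=1611/1069
seg 1: a=2, c=M1/2=-2695/3207, d=(M2−M1)/(6·3)=5992/28863, b=Δ1−h1·(2M1+M2)/6=-1084/1069
seg 2: a=-3, c=M2/2=1099/1069, d=(M3−M2)/(6·2)=-647/4276, b=Δ2−h2·(2M2+M3)/6=-482/1069
seg 3: a=-1, c=M3/2=257/2138, d=(M4−M3)/(6·3)=-2579/19242, b=Δ3−h3·(2M3+M4)/6=1973/1069
seg 4: a=2, c=M4/2=-1161/1069, d=(M5−M4)/(6·2)=387/2138, b=Δ4−h4·(2M4+M5)/6=-2249/2138
t_q=21/4 → seg 1, τ=9/4; S=2+-1084/1069·τ+-2695/3207·τ²+5992/28863·τ³=-37135/17104

  seg 0: a=0 b=1611/1069 c=0 d=-2695/28863
  seg 1: a=2 b=-1084/1069 c=-2695/3207 d=5992/28863
  seg 2: a=-3 b=-482/1069 c=1099/1069 d=-647/4276
  seg 3: a=-1 b=1973/1069 c=257/2138 d=-2579/19242
  seg 4: a=2 b=-2249/2138 c=-1161/1069 d=387/2138
S(21/4) = -37135/17104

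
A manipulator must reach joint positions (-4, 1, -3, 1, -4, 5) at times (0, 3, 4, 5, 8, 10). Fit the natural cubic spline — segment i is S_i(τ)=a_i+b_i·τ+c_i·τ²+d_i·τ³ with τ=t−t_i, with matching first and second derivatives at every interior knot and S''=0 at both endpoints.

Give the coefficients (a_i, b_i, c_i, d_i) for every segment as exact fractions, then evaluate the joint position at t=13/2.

  seg 0: a=-4 b=20245/4242 c=0 d=-13175/38178
  seg 1: a=1 b=-9640/2121 c=-13175/4242 d=15487/4242
  seg 2: a=-3 b=277/1414 c=16643/2121 d=-17149/4242
  seg 3: a=1 b=7978/2121 c=-18161/4242 d=31457/38178
  seg 4: a=-4 b=1361/4242 c=2216/707 d=-1108/2121
S(13/2) = -339/1616

Δ: Δ0=5/3, Δ1=-4, Δ2=4, Δ3=-5/3, Δ4=9/2
row 1: diag=8, rhs=-34; c'=1/8, d'=-17/4
row 2: denom=4−1·1/8=31/8; d'=(48−1·-17/4)/(31/8)=418/31
row 3: denom=8−1·8/31=240/31; d'=(-34−1·418/31)/(240/31)=-92/15
row 4: denom=10−3·31/80=707/80; d'=(37−3·-92/15)/(707/80)=4432/707
back: M4=4432/707
back: M3=-92/15−31/80·4432/707=-18161/2121
back: M2=418/31−8/31·-18161/2121=33286/2121
back: M1=-17/4−1/8·33286/2121=-13175/2121
M: M0=0, M1=-13175/2121, M2=33286/2121, M3=-18161/2121, M4=4432/707, M5=0
seg 0: a=-4, c=M0/2=0, d=(M1−M0)/(6·3)=-13175/38178, b=Δ0−h0·(2M0+M1)/6=20245/4242
seg 1: a=1, c=M1/2=-13175/4242, d=(M2−M1)/(6·1)=15487/4242, b=Δ1−h1·(2M1+M2)/6=-9640/2121
seg 2: a=-3, c=M2/2=16643/2121, d=(M3−M2)/(6·1)=-17149/4242, b=Δ2−h2·(2M2+M3)/6=277/1414
seg 3: a=1, c=M3/2=-18161/4242, d=(M4−M3)/(6·3)=31457/38178, b=Δ3−h3·(2M3+M4)/6=7978/2121
seg 4: a=-4, c=M4/2=2216/707, d=(M5−M4)/(6·2)=-1108/2121, b=Δ4−h4·(2M4+M5)/6=1361/4242
t_q=13/2 → seg 3, τ=3/2; S=1+7978/2121·τ+-18161/4242·τ²+31457/38178·τ³=-339/1616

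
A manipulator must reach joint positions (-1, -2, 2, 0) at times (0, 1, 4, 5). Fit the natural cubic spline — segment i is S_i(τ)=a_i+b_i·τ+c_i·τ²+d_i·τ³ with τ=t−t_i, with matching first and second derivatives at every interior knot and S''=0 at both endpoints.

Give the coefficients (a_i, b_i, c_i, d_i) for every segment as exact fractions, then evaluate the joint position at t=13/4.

Δ: Δ0=-1, Δ1=4/3, Δ2=-2
row 1: diag=8, rhs=14; c'=3/8, d'=7/4
row 2: denom=8−3·3/8=55/8; d'=(-20−3·7/4)/(55/8)=-202/55
back: M2=-202/55
back: M1=7/4−3/8·-202/55=172/55
M: M0=0, M1=172/55, M2=-202/55, M3=0
seg 0: a=-1, c=M0/2=0, d=(M1−M0)/(6·1)=86/165, b=Δ0−h0·(2M0+M1)/6=-251/165
seg 1: a=-2, c=M1/2=86/55, d=(M2−M1)/(6·3)=-17/45, b=Δ1−h1·(2M1+M2)/6=7/165
seg 2: a=2, c=M2/2=-101/55, d=(M3−M2)/(6·1)=101/165, b=Δ2−h2·(2M2+M3)/6=-128/165
t_q=13/4 → seg 1, τ=9/4; S=-2+7/165·τ+86/55·τ²+-17/45·τ³=6013/3520

  seg 0: a=-1 b=-251/165 c=0 d=86/165
  seg 1: a=-2 b=7/165 c=86/55 d=-17/45
  seg 2: a=2 b=-128/165 c=-101/55 d=101/165
S(13/4) = 6013/3520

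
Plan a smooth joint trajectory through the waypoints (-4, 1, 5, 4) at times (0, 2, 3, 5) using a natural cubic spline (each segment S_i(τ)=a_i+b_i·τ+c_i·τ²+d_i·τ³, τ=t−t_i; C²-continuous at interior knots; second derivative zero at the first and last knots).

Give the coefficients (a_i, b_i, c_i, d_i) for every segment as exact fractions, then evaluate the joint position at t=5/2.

  seg 0: a=-4 b=121/70 c=0 d=27/140
  seg 1: a=1 b=283/70 c=81/70 d=-6/5
  seg 2: a=5 b=193/70 c=-171/70 d=57/140
S(5/2) = 177/56

Δ: Δ0=5/2, Δ1=4, Δ2=-1/2
row 1: diag=6, rhs=9; c'=1/6, d'=3/2
row 2: denom=6−1·1/6=35/6; d'=(-27−1·3/2)/(35/6)=-171/35
back: M2=-171/35
back: M1=3/2−1/6·-171/35=81/35
M: M0=0, M1=81/35, M2=-171/35, M3=0
seg 0: a=-4, c=M0/2=0, d=(M1−M0)/(6·2)=27/140, b=Δ0−h0·(2M0+M1)/6=121/70
seg 1: a=1, c=M1/2=81/70, d=(M2−M1)/(6·1)=-6/5, b=Δ1−h1·(2M1+M2)/6=283/70
seg 2: a=5, c=M2/2=-171/70, d=(M3−M2)/(6·2)=57/140, b=Δ2−h2·(2M2+M3)/6=193/70
t_q=5/2 → seg 1, τ=1/2; S=1+283/70·τ+81/70·τ²+-6/5·τ³=177/56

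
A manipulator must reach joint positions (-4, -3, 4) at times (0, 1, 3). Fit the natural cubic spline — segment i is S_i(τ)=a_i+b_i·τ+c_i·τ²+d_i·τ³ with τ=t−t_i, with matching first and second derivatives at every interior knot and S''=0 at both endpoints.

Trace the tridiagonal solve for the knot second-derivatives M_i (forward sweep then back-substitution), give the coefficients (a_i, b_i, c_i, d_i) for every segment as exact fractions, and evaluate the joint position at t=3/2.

Δ: Δ0=1, Δ1=7/2
row 1: diag=6, rhs=15; c'=1/3, d'=5/2
back: M1=5/2
M: M0=0, M1=5/2, M2=0
seg 0: a=-4, c=M0/2=0, d=(M1−M0)/(6·1)=5/12, b=Δ0−h0·(2M0+M1)/6=7/12
seg 1: a=-3, c=M1/2=5/4, d=(M2−M1)/(6·2)=-5/24, b=Δ1−h1·(2M1+M2)/6=11/6
t_q=3/2 → seg 1, τ=1/2; S=-3+11/6·τ+5/4·τ²+-5/24·τ³=-115/64

  seg 0: a=-4 b=7/12 c=0 d=5/12
  seg 1: a=-3 b=11/6 c=5/4 d=-5/24
S(3/2) = -115/64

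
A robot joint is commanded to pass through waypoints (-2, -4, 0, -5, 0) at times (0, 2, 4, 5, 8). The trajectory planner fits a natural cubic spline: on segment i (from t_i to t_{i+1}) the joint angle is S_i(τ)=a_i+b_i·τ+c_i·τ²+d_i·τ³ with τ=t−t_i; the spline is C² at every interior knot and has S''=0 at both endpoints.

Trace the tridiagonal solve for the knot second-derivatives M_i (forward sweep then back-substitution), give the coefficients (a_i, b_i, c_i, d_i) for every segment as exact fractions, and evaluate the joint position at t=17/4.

Δ: Δ0=-1, Δ1=2, Δ2=-5, Δ3=5/3
row 1: diag=8, rhs=18; c'=1/4, d'=9/4
row 2: denom=6−2·1/4=11/2; d'=(-42−2·9/4)/(11/2)=-93/11
row 3: denom=8−1·2/11=86/11; d'=(40−1·-93/11)/(86/11)=533/86
back: M3=533/86
back: M2=-93/11−2/11·533/86=-412/43
back: M1=9/4−1/4·-412/43=799/172
M: M0=0, M1=799/172, M2=-412/43, M3=533/86, M4=0
seg 0: a=-2, c=M0/2=0, d=(M1−M0)/(6·2)=799/2064, b=Δ0−h0·(2M0+M1)/6=-1315/516
seg 1: a=-4, c=M1/2=799/344, d=(M2−M1)/(6·2)=-2447/2064, b=Δ1−h1·(2M1+M2)/6=541/258
seg 2: a=0, c=M2/2=-206/43, d=(M3−M2)/(6·1)=1357/516, b=Δ2−h2·(2M2+M3)/6=-1465/516
seg 3: a=-5, c=M3/2=533/172, d=(M4−M3)/(6·3)=-533/1548, b=Δ3−h3·(2M3+M4)/6=-1169/258
t_q=17/4 → seg 2, τ=1/4; S=0+-1465/516·τ+-206/43·τ²+1357/516·τ³=-10657/11008

  seg 0: a=-2 b=-1315/516 c=0 d=799/2064
  seg 1: a=-4 b=541/258 c=799/344 d=-2447/2064
  seg 2: a=0 b=-1465/516 c=-206/43 d=1357/516
  seg 3: a=-5 b=-1169/258 c=533/172 d=-533/1548
S(17/4) = -10657/11008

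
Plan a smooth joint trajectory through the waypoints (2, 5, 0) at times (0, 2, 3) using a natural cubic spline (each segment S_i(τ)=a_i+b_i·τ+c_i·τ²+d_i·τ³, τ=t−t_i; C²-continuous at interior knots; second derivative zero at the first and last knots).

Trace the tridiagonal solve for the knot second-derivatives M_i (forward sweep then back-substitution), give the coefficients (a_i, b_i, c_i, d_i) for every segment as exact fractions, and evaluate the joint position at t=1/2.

  seg 0: a=2 b=11/3 c=0 d=-13/24
  seg 1: a=5 b=-17/6 c=-13/4 d=13/12
S(1/2) = 241/64

Δ: Δ0=3/2, Δ1=-5
row 1: diag=6, rhs=-39; c'=1/6, d'=-13/2
back: M1=-13/2
M: M0=0, M1=-13/2, M2=0
seg 0: a=2, c=M0/2=0, d=(M1−M0)/(6·2)=-13/24, b=Δ0−h0·(2M0+M1)/6=11/3
seg 1: a=5, c=M1/2=-13/4, d=(M2−M1)/(6·1)=13/12, b=Δ1−h1·(2M1+M2)/6=-17/6
t_q=1/2 → seg 0, τ=1/2; S=2+11/3·τ+0·τ²+-13/24·τ³=241/64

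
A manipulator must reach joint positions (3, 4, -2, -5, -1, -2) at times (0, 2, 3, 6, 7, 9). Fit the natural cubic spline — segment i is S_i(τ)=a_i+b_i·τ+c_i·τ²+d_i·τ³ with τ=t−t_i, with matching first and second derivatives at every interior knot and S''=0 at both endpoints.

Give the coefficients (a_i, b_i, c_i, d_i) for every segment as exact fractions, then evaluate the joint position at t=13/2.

  seg 0: a=3 b=10783/3770 c=0 d=-4449/7540
  seg 1: a=4 b=-15911/3770 c=-13347/3770 d=3319/1885
  seg 2: a=-2 b=-22691/3770 c=6567/3770 d=-2/87
  seg 3: a=-5 b=14371/3770 c=5787/3770 d=-2539/1885
  seg 4: a=-1 b=10711/3770 c=-9447/3770 d=3149/7540
S(13/2) = -4341/1508

Δ: Δ0=1/2, Δ1=-6, Δ2=-1, Δ3=4, Δ4=-1/2
row 1: diag=6, rhs=-39; c'=1/6, d'=-13/2
row 2: denom=8−1·1/6=47/6; d'=(30−1·-13/2)/(47/6)=219/47
row 3: denom=8−3·18/47=322/47; d'=(30−3·219/47)/(322/47)=753/322
row 4: denom=6−1·47/322=1885/322; d'=(-27−1·753/322)/(1885/322)=-9447/1885
back: M4=-9447/1885
back: M3=753/322−47/322·-9447/1885=5787/1885
back: M2=219/47−18/47·5787/1885=6567/1885
back: M1=-13/2−1/6·6567/1885=-13347/1885
M: M0=0, M1=-13347/1885, M2=6567/1885, M3=5787/1885, M4=-9447/1885, M5=0
seg 0: a=3, c=M0/2=0, d=(M1−M0)/(6·2)=-4449/7540, b=Δ0−h0·(2M0+M1)/6=10783/3770
seg 1: a=4, c=M1/2=-13347/3770, d=(M2−M1)/(6·1)=3319/1885, b=Δ1−h1·(2M1+M2)/6=-15911/3770
seg 2: a=-2, c=M2/2=6567/3770, d=(M3−M2)/(6·3)=-2/87, b=Δ2−h2·(2M2+M3)/6=-22691/3770
seg 3: a=-5, c=M3/2=5787/3770, d=(M4−M3)/(6·1)=-2539/1885, b=Δ3−h3·(2M3+M4)/6=14371/3770
seg 4: a=-1, c=M4/2=-9447/3770, d=(M5−M4)/(6·2)=3149/7540, b=Δ4−h4·(2M4+M5)/6=10711/3770
t_q=13/2 → seg 3, τ=1/2; S=-5+14371/3770·τ+5787/3770·τ²+-2539/1885·τ³=-4341/1508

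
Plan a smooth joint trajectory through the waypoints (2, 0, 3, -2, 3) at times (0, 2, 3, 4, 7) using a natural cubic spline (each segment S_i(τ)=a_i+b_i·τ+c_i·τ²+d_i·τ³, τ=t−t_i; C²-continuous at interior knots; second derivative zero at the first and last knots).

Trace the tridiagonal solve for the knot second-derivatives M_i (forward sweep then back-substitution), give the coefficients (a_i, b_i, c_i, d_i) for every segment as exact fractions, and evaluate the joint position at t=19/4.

  seg 0: a=2 b=-851/267 c=0 d=146/267
  seg 1: a=0 b=901/267 c=292/89 d=-976/267
  seg 2: a=3 b=-275/267 c=-684/89 d=992/267
  seg 3: a=-2 b=-1403/267 c=308/89 d=-308/801
S(19/4) = -5919/1424

Δ: Δ0=-1, Δ1=3, Δ2=-5, Δ3=5/3
row 1: diag=6, rhs=24; c'=1/6, d'=4
row 2: denom=4−1·1/6=23/6; d'=(-48−1·4)/(23/6)=-312/23
row 3: denom=8−1·6/23=178/23; d'=(40−1·-312/23)/(178/23)=616/89
back: M3=616/89
back: M2=-312/23−6/23·616/89=-1368/89
back: M1=4−1/6·-1368/89=584/89
M: M0=0, M1=584/89, M2=-1368/89, M3=616/89, M4=0
seg 0: a=2, c=M0/2=0, d=(M1−M0)/(6·2)=146/267, b=Δ0−h0·(2M0+M1)/6=-851/267
seg 1: a=0, c=M1/2=292/89, d=(M2−M1)/(6·1)=-976/267, b=Δ1−h1·(2M1+M2)/6=901/267
seg 2: a=3, c=M2/2=-684/89, d=(M3−M2)/(6·1)=992/267, b=Δ2−h2·(2M2+M3)/6=-275/267
seg 3: a=-2, c=M3/2=308/89, d=(M4−M3)/(6·3)=-308/801, b=Δ3−h3·(2M3+M4)/6=-1403/267
t_q=19/4 → seg 3, τ=3/4; S=-2+-1403/267·τ+308/89·τ²+-308/801·τ³=-5919/1424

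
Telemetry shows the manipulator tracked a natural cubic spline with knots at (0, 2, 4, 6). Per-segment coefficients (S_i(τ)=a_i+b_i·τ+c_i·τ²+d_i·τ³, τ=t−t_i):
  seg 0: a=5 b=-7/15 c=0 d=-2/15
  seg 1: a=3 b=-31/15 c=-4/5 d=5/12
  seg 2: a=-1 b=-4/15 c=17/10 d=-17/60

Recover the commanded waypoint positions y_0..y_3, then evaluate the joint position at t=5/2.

y_0=5 y_1=3 y_2=-1 y_3=3
S(5/2) = 291/160

y_0 = S_0(0) = a_0 = 5
y_1 = S_1(0) = a_1 = 3
y_2 = S_2(0) = a_2 = -1
y_3 = S_2(2) = 3
t_q=5/2 is in segment 1 (τ=1/2); S_1(τ)=291/160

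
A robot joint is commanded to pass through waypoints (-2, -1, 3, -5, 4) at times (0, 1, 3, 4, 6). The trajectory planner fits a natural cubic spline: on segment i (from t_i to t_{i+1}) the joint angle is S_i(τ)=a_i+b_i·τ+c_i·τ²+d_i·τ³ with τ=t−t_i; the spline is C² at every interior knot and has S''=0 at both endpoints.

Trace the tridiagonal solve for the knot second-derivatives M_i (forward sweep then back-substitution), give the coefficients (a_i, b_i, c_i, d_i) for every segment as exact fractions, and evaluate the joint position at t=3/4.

  seg 0: a=-2 b=1/31 c=0 d=30/31
  seg 1: a=-1 b=91/31 c=90/31 d=-209/124
  seg 2: a=3 b=-176/31 c=-447/62 d=303/62
  seg 3: a=-5 b=-337/62 c=231/31 d=-77/62
S(3/4) = -1555/992

Δ: Δ0=1, Δ1=2, Δ2=-8, Δ3=9/2
row 1: diag=6, rhs=6; c'=1/3, d'=1
row 2: denom=6−2·1/3=16/3; d'=(-60−2·1)/(16/3)=-93/8
row 3: denom=6−1·3/16=93/16; d'=(75−1·-93/8)/(93/16)=462/31
back: M3=462/31
back: M2=-93/8−3/16·462/31=-447/31
back: M1=1−1/3·-447/31=180/31
M: M0=0, M1=180/31, M2=-447/31, M3=462/31, M4=0
seg 0: a=-2, c=M0/2=0, d=(M1−M0)/(6·1)=30/31, b=Δ0−h0·(2M0+M1)/6=1/31
seg 1: a=-1, c=M1/2=90/31, d=(M2−M1)/(6·2)=-209/124, b=Δ1−h1·(2M1+M2)/6=91/31
seg 2: a=3, c=M2/2=-447/62, d=(M3−M2)/(6·1)=303/62, b=Δ2−h2·(2M2+M3)/6=-176/31
seg 3: a=-5, c=M3/2=231/31, d=(M4−M3)/(6·2)=-77/62, b=Δ3−h3·(2M3+M4)/6=-337/62
t_q=3/4 → seg 0, τ=3/4; S=-2+1/31·τ+0·τ²+30/31·τ³=-1555/992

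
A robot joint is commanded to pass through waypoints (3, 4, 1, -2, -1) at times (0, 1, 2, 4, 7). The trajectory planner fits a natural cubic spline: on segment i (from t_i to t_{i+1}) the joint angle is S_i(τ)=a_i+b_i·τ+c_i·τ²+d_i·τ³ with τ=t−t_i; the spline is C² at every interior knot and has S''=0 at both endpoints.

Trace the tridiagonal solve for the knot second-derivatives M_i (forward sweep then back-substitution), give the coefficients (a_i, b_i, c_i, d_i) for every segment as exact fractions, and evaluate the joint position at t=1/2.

Δ: Δ0=1, Δ1=-3, Δ2=-3/2, Δ3=1/3
row 1: diag=4, rhs=-24; c'=1/4, d'=-6
row 2: denom=6−1·1/4=23/4; d'=(9−1·-6)/(23/4)=60/23
row 3: denom=10−2·8/23=214/23; d'=(11−2·60/23)/(214/23)=133/214
back: M3=133/214
back: M2=60/23−8/23·133/214=256/107
back: M1=-6−1/4·256/107=-706/107
M: M0=0, M1=-706/107, M2=256/107, M3=133/214, M4=0
seg 0: a=3, c=M0/2=0, d=(M1−M0)/(6·1)=-353/321, b=Δ0−h0·(2M0+M1)/6=674/321
seg 1: a=4, c=M1/2=-353/107, d=(M2−M1)/(6·1)=481/321, b=Δ1−h1·(2M1+M2)/6=-385/321
seg 2: a=1, c=M2/2=128/107, d=(M3−M2)/(6·2)=-379/2568, b=Δ2−h2·(2M2+M3)/6=-1060/321
seg 3: a=-2, c=M3/2=133/428, d=(M4−M3)/(6·3)=-133/3852, b=Δ3−h3·(2M3+M4)/6=-185/642
t_q=1/2 → seg 0, τ=1/2; S=3+674/321·τ+0·τ²+-353/321·τ³=3349/856

  seg 0: a=3 b=674/321 c=0 d=-353/321
  seg 1: a=4 b=-385/321 c=-353/107 d=481/321
  seg 2: a=1 b=-1060/321 c=128/107 d=-379/2568
  seg 3: a=-2 b=-185/642 c=133/428 d=-133/3852
S(1/2) = 3349/856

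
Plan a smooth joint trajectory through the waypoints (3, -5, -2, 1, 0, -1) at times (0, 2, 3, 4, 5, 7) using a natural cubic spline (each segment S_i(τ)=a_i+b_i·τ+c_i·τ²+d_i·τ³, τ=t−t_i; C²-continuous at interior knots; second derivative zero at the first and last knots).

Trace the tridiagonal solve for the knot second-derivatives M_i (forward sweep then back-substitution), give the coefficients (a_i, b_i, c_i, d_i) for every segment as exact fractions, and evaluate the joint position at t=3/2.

Δ: Δ0=-4, Δ1=3, Δ2=3, Δ3=-1, Δ4=-1/2
row 1: diag=6, rhs=42; c'=1/6, d'=7
row 2: denom=4−1·1/6=23/6; d'=(0−1·7)/(23/6)=-42/23
row 3: denom=4−1·6/23=86/23; d'=(-24−1·-42/23)/(86/23)=-255/43
row 4: denom=6−1·23/86=493/86; d'=(3−1·-255/43)/(493/86)=768/493
back: M4=768/493
back: M3=-255/43−23/86·768/493=-3129/493
back: M2=-42/23−6/23·-3129/493=-84/493
back: M1=7−1/6·-84/493=3465/493
M: M0=0, M1=3465/493, M2=-84/493, M3=-3129/493, M4=768/493, M5=0
seg 0: a=3, c=M0/2=0, d=(M1−M0)/(6·2)=1155/1972, b=Δ0−h0·(2M0+M1)/6=-3127/493
seg 1: a=-5, c=M1/2=3465/986, d=(M2−M1)/(6·1)=-1183/986, b=Δ1−h1·(2M1+M2)/6=338/493
seg 2: a=-2, c=M2/2=-42/493, d=(M3−M2)/(6·1)=-35/34, b=Δ2−h2·(2M2+M3)/6=4057/986
seg 3: a=1, c=M3/2=-3129/986, d=(M4−M3)/(6·1)=1299/986, b=Δ3−h3·(2M3+M4)/6=422/493
seg 4: a=0, c=M4/2=384/493, d=(M5−M4)/(6·2)=-64/493, b=Δ4−h4·(2M4+M5)/6=-1517/986
t_q=3/2 → seg 0, τ=3/2; S=3+-3127/493·τ+0·τ²+1155/1972·τ³=-71583/15776

  seg 0: a=3 b=-3127/493 c=0 d=1155/1972
  seg 1: a=-5 b=338/493 c=3465/986 d=-1183/986
  seg 2: a=-2 b=4057/986 c=-42/493 d=-35/34
  seg 3: a=1 b=422/493 c=-3129/986 d=1299/986
  seg 4: a=0 b=-1517/986 c=384/493 d=-64/493
S(3/2) = -71583/15776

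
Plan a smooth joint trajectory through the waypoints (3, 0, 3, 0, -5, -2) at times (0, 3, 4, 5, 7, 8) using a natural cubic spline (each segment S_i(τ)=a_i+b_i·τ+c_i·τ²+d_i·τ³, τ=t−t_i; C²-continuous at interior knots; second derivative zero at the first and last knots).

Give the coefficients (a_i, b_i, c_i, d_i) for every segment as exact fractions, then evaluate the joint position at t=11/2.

Δ: Δ0=-1, Δ1=3, Δ2=-3, Δ3=-5/2, Δ4=3
row 1: diag=8, rhs=24; c'=1/8, d'=3
row 2: denom=4−1·1/8=31/8; d'=(-36−1·3)/(31/8)=-312/31
row 3: denom=6−1·8/31=178/31; d'=(3−1·-312/31)/(178/31)=405/178
row 4: denom=6−2·31/89=472/89; d'=(33−2·405/178)/(472/89)=633/118
back: M4=633/118
back: M3=405/178−31/89·633/118=24/59
back: M2=-312/31−8/31·24/59=-600/59
back: M1=3−1/8·-600/59=252/59
M: M0=0, M1=252/59, M2=-600/59, M3=24/59, M4=633/118, M5=0
seg 0: a=3, c=M0/2=0, d=(M1−M0)/(6·3)=14/59, b=Δ0−h0·(2M0+M1)/6=-185/59
seg 1: a=0, c=M1/2=126/59, d=(M2−M1)/(6·1)=-142/59, b=Δ1−h1·(2M1+M2)/6=193/59
seg 2: a=3, c=M2/2=-300/59, d=(M3−M2)/(6·1)=104/59, b=Δ2−h2·(2M2+M3)/6=19/59
seg 3: a=0, c=M3/2=12/59, d=(M4−M3)/(6·2)=195/472, b=Δ3−h3·(2M3+M4)/6=-269/59
seg 4: a=-5, c=M4/2=633/236, d=(M5−M4)/(6·1)=-211/236, b=Δ4−h4·(2M4+M5)/6=143/118
t_q=11/2 → seg 3, τ=1/2; S=0+-269/59·τ+12/59·τ²+195/472·τ³=-8221/3776

  seg 0: a=3 b=-185/59 c=0 d=14/59
  seg 1: a=0 b=193/59 c=126/59 d=-142/59
  seg 2: a=3 b=19/59 c=-300/59 d=104/59
  seg 3: a=0 b=-269/59 c=12/59 d=195/472
  seg 4: a=-5 b=143/118 c=633/236 d=-211/236
S(11/2) = -8221/3776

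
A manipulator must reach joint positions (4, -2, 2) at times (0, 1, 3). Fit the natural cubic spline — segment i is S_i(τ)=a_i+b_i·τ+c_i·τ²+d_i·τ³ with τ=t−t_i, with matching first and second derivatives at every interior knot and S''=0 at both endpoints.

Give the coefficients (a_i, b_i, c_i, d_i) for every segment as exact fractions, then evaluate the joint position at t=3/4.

Δ: Δ0=-6, Δ1=2
row 1: diag=6, rhs=48; c'=1/3, d'=8
back: M1=8
M: M0=0, M1=8, M2=0
seg 0: a=4, c=M0/2=0, d=(M1−M0)/(6·1)=4/3, b=Δ0−h0·(2M0+M1)/6=-22/3
seg 1: a=-2, c=M1/2=4, d=(M2−M1)/(6·2)=-2/3, b=Δ1−h1·(2M1+M2)/6=-10/3
t_q=3/4 → seg 0, τ=3/4; S=4+-22/3·τ+0·τ²+4/3·τ³=-15/16

  seg 0: a=4 b=-22/3 c=0 d=4/3
  seg 1: a=-2 b=-10/3 c=4 d=-2/3
S(3/4) = -15/16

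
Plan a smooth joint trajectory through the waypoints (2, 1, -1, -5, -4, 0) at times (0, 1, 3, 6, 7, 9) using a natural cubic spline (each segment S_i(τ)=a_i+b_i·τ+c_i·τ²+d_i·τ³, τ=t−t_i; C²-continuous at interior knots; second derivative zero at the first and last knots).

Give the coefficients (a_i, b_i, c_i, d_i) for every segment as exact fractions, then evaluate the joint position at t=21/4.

Δ: Δ0=-1, Δ1=-1, Δ2=-4/3, Δ3=1, Δ4=2
row 1: diag=6, rhs=0; c'=1/3, d'=0
row 2: denom=10−2·1/3=28/3; d'=(-2−2·0)/(28/3)=-3/14
row 3: denom=8−3·9/28=197/28; d'=(14−3·-3/14)/(197/28)=410/197
row 4: denom=6−1·28/197=1154/197; d'=(6−1·410/197)/(1154/197)=386/577
back: M4=386/577
back: M3=410/197−28/197·386/577=1146/577
back: M2=-3/14−9/28·1146/577=-492/577
back: M1=0−1/3·-492/577=164/577
M: M0=0, M1=164/577, M2=-492/577, M3=1146/577, M4=386/577, M5=0
seg 0: a=2, c=M0/2=0, d=(M1−M0)/(6·1)=82/1731, b=Δ0−h0·(2M0+M1)/6=-1813/1731
seg 1: a=1, c=M1/2=82/577, d=(M2−M1)/(6·2)=-164/1731, b=Δ1−h1·(2M1+M2)/6=-1567/1731
seg 2: a=-1, c=M2/2=-246/577, d=(M3−M2)/(6·3)=91/577, b=Δ2−h2·(2M2+M3)/6=-2551/1731
seg 3: a=-5, c=M3/2=573/577, d=(M4−M3)/(6·1)=-380/1731, b=Δ3−h3·(2M3+M4)/6=392/1731
seg 4: a=-4, c=M4/2=193/577, d=(M5−M4)/(6·2)=-193/3462, b=Δ4−h4·(2M4+M5)/6=2690/1731
t_q=21/4 → seg 2, τ=9/4; S=-1+-2551/1731·τ+-246/577·τ²+91/577·τ³=-172741/36928

  seg 0: a=2 b=-1813/1731 c=0 d=82/1731
  seg 1: a=1 b=-1567/1731 c=82/577 d=-164/1731
  seg 2: a=-1 b=-2551/1731 c=-246/577 d=91/577
  seg 3: a=-5 b=392/1731 c=573/577 d=-380/1731
  seg 4: a=-4 b=2690/1731 c=193/577 d=-193/3462
S(21/4) = -172741/36928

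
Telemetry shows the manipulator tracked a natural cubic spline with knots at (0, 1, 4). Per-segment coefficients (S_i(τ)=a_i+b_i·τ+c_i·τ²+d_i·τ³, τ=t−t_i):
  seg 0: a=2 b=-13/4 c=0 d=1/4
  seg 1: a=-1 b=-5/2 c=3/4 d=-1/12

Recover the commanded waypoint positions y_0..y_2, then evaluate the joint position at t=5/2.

y_0 = S_0(0) = a_0 = 2
y_1 = S_1(0) = a_1 = -1
y_2 = S_1(3) = -4
t_q=5/2 is in segment 1 (τ=3/2); S_1(τ)=-107/32

y_0=2 y_1=-1 y_2=-4
S(5/2) = -107/32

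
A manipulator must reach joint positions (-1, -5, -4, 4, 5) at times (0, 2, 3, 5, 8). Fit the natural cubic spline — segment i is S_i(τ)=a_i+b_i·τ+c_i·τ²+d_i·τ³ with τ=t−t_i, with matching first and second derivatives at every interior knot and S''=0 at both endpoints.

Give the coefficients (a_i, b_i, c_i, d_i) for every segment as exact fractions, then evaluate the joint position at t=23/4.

  seg 0: a=-1 b=-1370/489 c=0 d=98/489
  seg 1: a=-5 b=-194/489 c=196/163 d=95/489
  seg 2: a=-4 b=1267/489 c=291/163 d=-1057/1956
  seg 3: a=4 b=1588/489 c=-475/326 d=475/2934
S(23/4) = 118597/20864

Δ: Δ0=-2, Δ1=1, Δ2=4, Δ3=1/3
row 1: diag=6, rhs=18; c'=1/6, d'=3
row 2: denom=6−1·1/6=35/6; d'=(18−1·3)/(35/6)=18/7
row 3: denom=10−2·12/35=326/35; d'=(-22−2·18/7)/(326/35)=-475/163
back: M3=-475/163
back: M2=18/7−12/35·-475/163=582/163
back: M1=3−1/6·582/163=392/163
M: M0=0, M1=392/163, M2=582/163, M3=-475/163, M4=0
seg 0: a=-1, c=M0/2=0, d=(M1−M0)/(6·2)=98/489, b=Δ0−h0·(2M0+M1)/6=-1370/489
seg 1: a=-5, c=M1/2=196/163, d=(M2−M1)/(6·1)=95/489, b=Δ1−h1·(2M1+M2)/6=-194/489
seg 2: a=-4, c=M2/2=291/163, d=(M3−M2)/(6·2)=-1057/1956, b=Δ2−h2·(2M2+M3)/6=1267/489
seg 3: a=4, c=M3/2=-475/326, d=(M4−M3)/(6·3)=475/2934, b=Δ3−h3·(2M3+M4)/6=1588/489
t_q=23/4 → seg 3, τ=3/4; S=4+1588/489·τ+-475/326·τ²+475/2934·τ³=118597/20864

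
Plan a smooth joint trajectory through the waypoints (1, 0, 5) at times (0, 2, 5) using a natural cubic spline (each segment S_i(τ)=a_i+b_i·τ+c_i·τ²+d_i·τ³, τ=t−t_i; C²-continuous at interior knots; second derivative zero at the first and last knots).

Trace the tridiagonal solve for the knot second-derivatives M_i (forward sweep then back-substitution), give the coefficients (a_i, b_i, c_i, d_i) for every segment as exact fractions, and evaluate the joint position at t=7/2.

  seg 0: a=1 b=-14/15 c=0 d=13/120
  seg 1: a=0 b=11/30 c=13/20 d=-13/180
S(7/2) = 283/160

Δ: Δ0=-1/2, Δ1=5/3
row 1: diag=10, rhs=13; c'=3/10, d'=13/10
back: M1=13/10
M: M0=0, M1=13/10, M2=0
seg 0: a=1, c=M0/2=0, d=(M1−M0)/(6·2)=13/120, b=Δ0−h0·(2M0+M1)/6=-14/15
seg 1: a=0, c=M1/2=13/20, d=(M2−M1)/(6·3)=-13/180, b=Δ1−h1·(2M1+M2)/6=11/30
t_q=7/2 → seg 1, τ=3/2; S=0+11/30·τ+13/20·τ²+-13/180·τ³=283/160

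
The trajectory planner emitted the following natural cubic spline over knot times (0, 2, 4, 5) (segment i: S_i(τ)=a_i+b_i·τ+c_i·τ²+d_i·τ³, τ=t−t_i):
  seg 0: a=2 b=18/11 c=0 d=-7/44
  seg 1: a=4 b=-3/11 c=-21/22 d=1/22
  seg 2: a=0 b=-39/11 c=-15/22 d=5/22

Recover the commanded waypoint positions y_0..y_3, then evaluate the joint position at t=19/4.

y_0=2 y_1=4 y_2=0 y_3=-4
S(19/4) = -4149/1408

y_0 = S_0(0) = a_0 = 2
y_1 = S_1(0) = a_1 = 4
y_2 = S_2(0) = a_2 = 0
y_3 = S_2(1) = -4
t_q=19/4 is in segment 2 (τ=3/4); S_2(τ)=-4149/1408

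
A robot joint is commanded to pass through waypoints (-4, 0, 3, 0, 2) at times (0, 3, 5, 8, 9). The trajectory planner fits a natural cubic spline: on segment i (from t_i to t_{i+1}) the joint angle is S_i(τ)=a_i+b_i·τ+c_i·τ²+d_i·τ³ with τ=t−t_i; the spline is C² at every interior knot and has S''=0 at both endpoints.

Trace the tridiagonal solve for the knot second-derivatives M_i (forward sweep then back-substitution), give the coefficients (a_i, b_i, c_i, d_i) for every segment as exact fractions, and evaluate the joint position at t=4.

Δ: Δ0=4/3, Δ1=3/2, Δ2=-1, Δ3=2
row 1: diag=10, rhs=1; c'=1/5, d'=1/10
row 2: denom=10−2·1/5=48/5; d'=(-15−2·1/10)/(48/5)=-19/12
row 3: denom=8−3·5/16=113/16; d'=(18−3·-19/12)/(113/16)=364/113
back: M3=364/113
back: M2=-19/12−5/16·364/113=-878/339
back: M1=1/10−1/5·-878/339=419/678
M: M0=0, M1=419/678, M2=-878/339, M3=364/113, M4=0
seg 0: a=-4, c=M0/2=0, d=(M1−M0)/(6·3)=419/12204, b=Δ0−h0·(2M0+M1)/6=463/452
seg 1: a=0, c=M1/2=419/1356, d=(M2−M1)/(6·2)=-725/2712, b=Δ1−h1·(2M1+M2)/6=441/226
seg 2: a=3, c=M2/2=-439/339, d=(M3−M2)/(6·3)=985/3051, b=Δ2−h2·(2M2+M3)/6=-7/339
seg 3: a=0, c=M3/2=182/113, d=(M4−M3)/(6·1)=-182/339, b=Δ3−h3·(2M3+M4)/6=314/339
t_q=4 → seg 1, τ=1; S=0+441/226·τ+419/1356·τ²+-725/2712·τ³=5405/2712

  seg 0: a=-4 b=463/452 c=0 d=419/12204
  seg 1: a=0 b=441/226 c=419/1356 d=-725/2712
  seg 2: a=3 b=-7/339 c=-439/339 d=985/3051
  seg 3: a=0 b=314/339 c=182/113 d=-182/339
S(4) = 5405/2712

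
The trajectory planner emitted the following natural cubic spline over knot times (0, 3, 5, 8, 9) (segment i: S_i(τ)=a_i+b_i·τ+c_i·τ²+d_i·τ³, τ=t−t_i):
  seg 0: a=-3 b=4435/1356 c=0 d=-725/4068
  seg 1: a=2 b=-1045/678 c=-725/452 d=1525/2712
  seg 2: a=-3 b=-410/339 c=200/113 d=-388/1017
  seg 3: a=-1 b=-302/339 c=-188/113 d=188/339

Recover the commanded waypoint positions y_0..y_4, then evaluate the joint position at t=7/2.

y_0 = S_0(0) = a_0 = -3
y_1 = S_1(0) = a_1 = 2
y_2 = S_2(0) = a_2 = -3
y_3 = S_3(0) = a_3 = -1
y_4 = S_3(1) = -3
t_q=7/2 is in segment 1 (τ=1/2); S_1(τ)=6499/7232

y_0=-3 y_1=2 y_2=-3 y_3=-1 y_4=-3
S(7/2) = 6499/7232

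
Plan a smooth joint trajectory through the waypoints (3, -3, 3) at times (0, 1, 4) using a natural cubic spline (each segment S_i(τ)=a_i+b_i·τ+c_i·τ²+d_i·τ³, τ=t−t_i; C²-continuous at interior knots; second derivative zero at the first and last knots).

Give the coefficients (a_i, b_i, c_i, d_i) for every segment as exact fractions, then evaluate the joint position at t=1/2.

Δ: Δ0=-6, Δ1=2
row 1: diag=8, rhs=48; c'=3/8, d'=6
back: M1=6
M: M0=0, M1=6, M2=0
seg 0: a=3, c=M0/2=0, d=(M1−M0)/(6·1)=1, b=Δ0−h0·(2M0+M1)/6=-7
seg 1: a=-3, c=M1/2=3, d=(M2−M1)/(6·3)=-1/3, b=Δ1−h1·(2M1+M2)/6=-4
t_q=1/2 → seg 0, τ=1/2; S=3+-7·τ+0·τ²+1·τ³=-3/8

  seg 0: a=3 b=-7 c=0 d=1
  seg 1: a=-3 b=-4 c=3 d=-1/3
S(1/2) = -3/8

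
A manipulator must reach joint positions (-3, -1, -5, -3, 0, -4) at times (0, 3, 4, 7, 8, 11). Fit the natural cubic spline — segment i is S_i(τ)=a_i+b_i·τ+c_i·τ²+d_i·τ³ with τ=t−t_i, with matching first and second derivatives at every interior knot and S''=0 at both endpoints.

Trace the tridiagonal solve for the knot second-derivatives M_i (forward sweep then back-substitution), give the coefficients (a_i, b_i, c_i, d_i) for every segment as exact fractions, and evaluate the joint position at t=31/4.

Δ: Δ0=2/3, Δ1=-4, Δ2=2/3, Δ3=3, Δ4=-4/3
row 1: diag=8, rhs=-28; c'=1/8, d'=-7/2
row 2: denom=8−1·1/8=63/8; d'=(28−1·-7/2)/(63/8)=4
row 3: denom=8−3·8/21=48/7; d'=(14−3·4)/(48/7)=7/24
row 4: denom=8−1·7/48=377/48; d'=(-26−1·7/24)/(377/48)=-1262/377
back: M4=-1262/377
back: M3=7/24−7/48·-1262/377=294/377
back: M2=4−8/21·294/377=1396/377
back: M1=-7/2−1/8·1396/377=-1494/377
M: M0=0, M1=-1494/377, M2=1396/377, M3=294/377, M4=-1262/377, M5=0
seg 0: a=-3, c=M0/2=0, d=(M1−M0)/(6·3)=-83/377, b=Δ0−h0·(2M0+M1)/6=2995/1131
seg 1: a=-1, c=M1/2=-747/377, d=(M2−M1)/(6·1)=1445/1131, b=Δ1−h1·(2M1+M2)/6=-3728/1131
seg 2: a=-5, c=M2/2=698/377, d=(M3−M2)/(6·3)=-19/117, b=Δ2−h2·(2M2+M3)/6=-3875/1131
seg 3: a=-3, c=M3/2=147/377, d=(M4−M3)/(6·1)=-778/1131, b=Δ3−h3·(2M3+M4)/6=3730/1131
seg 4: a=0, c=M4/2=-631/377, d=(M5−M4)/(6·3)=631/3393, b=Δ4−h4·(2M4+M5)/6=2278/1131
t_q=31/4 → seg 3, τ=3/4; S=-3+3730/1131·τ+147/377·τ²+-778/1131·τ³=-7207/12064

  seg 0: a=-3 b=2995/1131 c=0 d=-83/377
  seg 1: a=-1 b=-3728/1131 c=-747/377 d=1445/1131
  seg 2: a=-5 b=-3875/1131 c=698/377 d=-19/117
  seg 3: a=-3 b=3730/1131 c=147/377 d=-778/1131
  seg 4: a=0 b=2278/1131 c=-631/377 d=631/3393
S(31/4) = -7207/12064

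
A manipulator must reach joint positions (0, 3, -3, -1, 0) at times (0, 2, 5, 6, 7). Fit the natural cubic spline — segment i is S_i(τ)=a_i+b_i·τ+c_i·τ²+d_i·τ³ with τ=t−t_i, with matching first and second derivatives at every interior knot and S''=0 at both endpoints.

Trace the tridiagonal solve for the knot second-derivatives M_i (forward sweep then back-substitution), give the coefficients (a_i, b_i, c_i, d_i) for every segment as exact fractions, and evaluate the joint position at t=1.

  seg 0: a=0 b=365/137 c=0 d=-319/1096
  seg 1: a=3 b=-227/274 c=-957/548 d=743/1644
  seg 2: a=-3 b=491/548 c=318/137 d=-667/548
  seg 3: a=-1 b=517/274 c=-729/548 d=243/548
S(1) = 2601/1096

Δ: Δ0=3/2, Δ1=-2, Δ2=2, Δ3=1
row 1: diag=10, rhs=-21; c'=3/10, d'=-21/10
row 2: denom=8−3·3/10=71/10; d'=(24−3·-21/10)/(71/10)=303/71
row 3: denom=4−1·10/71=274/71; d'=(-6−1·303/71)/(274/71)=-729/274
back: M3=-729/274
back: M2=303/71−10/71·-729/274=636/137
back: M1=-21/10−3/10·636/137=-957/274
M: M0=0, M1=-957/274, M2=636/137, M3=-729/274, M4=0
seg 0: a=0, c=M0/2=0, d=(M1−M0)/(6·2)=-319/1096, b=Δ0−h0·(2M0+M1)/6=365/137
seg 1: a=3, c=M1/2=-957/548, d=(M2−M1)/(6·3)=743/1644, b=Δ1−h1·(2M1+M2)/6=-227/274
seg 2: a=-3, c=M2/2=318/137, d=(M3−M2)/(6·1)=-667/548, b=Δ2−h2·(2M2+M3)/6=491/548
seg 3: a=-1, c=M3/2=-729/548, d=(M4−M3)/(6·1)=243/548, b=Δ3−h3·(2M3+M4)/6=517/274
t_q=1 → seg 0, τ=1; S=0+365/137·τ+0·τ²+-319/1096·τ³=2601/1096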